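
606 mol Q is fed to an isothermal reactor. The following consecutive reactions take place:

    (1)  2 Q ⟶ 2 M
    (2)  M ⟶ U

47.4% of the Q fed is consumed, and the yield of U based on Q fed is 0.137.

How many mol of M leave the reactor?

204 mol

Conversion of Q: Q consumed = 2ξ₁ = 0.474 × 606 → ξ₁ = 143.6 mol.
Yield of U: 1ξ₂ / 606 = 0.137 → ξ₂ = 83.02 mol.
Outlet amounts (n = n₀ + Σ ν·ξ):
  Q: 606 − 2(143.6) = 318.8
  M: 0 + 2(143.6) − 1(83.02) = 204.2
  U: 0 + 1(83.02) = 83.02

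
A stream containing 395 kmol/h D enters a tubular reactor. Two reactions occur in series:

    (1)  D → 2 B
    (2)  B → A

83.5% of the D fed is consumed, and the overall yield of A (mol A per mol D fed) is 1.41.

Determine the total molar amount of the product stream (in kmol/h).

Conversion of D: D consumed = 1ξ₁ = 0.835 × 395 → ξ₁ = 329.8 kmol/h.
Yield of A: 1ξ₂ / 395 = 1.41 → ξ₂ = 556.9 kmol/h.
Outlet amounts (n = n₀ + Σ ν·ξ):
  D: 395 − 1(329.8) = 65.18
  B: 0 + 2(329.8) − 1(556.9) = 102.7
  A: 0 + 1(556.9) = 556.9
Total out = 65.18 + 102.7 + 556.9 = 724.8 kmol/h.

725 kmol/h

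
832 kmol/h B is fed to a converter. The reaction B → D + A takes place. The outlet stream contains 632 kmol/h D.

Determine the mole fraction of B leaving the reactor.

For D: n = n₀ + 1ξ → 632 = 0 + 1ξ, giving ξ = 632 kmol/h.
Outlet amounts (n = n₀ + ν ξ):
  B: 832 − 1(632) = 200
  D: 0 + 1(632) = 632
  A: 0 + 1(632) = 632
Total out = 1464 kmol/h; y_B = 200 / 1464 = 0.1366.

0.137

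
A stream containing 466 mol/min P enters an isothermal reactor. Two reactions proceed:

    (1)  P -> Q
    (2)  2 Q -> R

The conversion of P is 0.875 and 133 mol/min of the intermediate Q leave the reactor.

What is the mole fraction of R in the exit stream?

Conversion of P: P consumed = 1ξ₁ = 0.875 × 466 → ξ₁ = 407.8 mol/min.
Q balance: n_Q = 0 + 1ξ₁ − 2ξ₂ = 133 → ξ₂ = (1·407.8 − 133)/2 = 137.4 mol/min.
Outlet amounts (n = n₀ + Σ ν·ξ):
  P: 466 − 1(407.8) = 58.25
  Q: 0 + 1(407.8) − 2(137.4) = 133
  R: 0 + 1(137.4) = 137.4
Total out = 328.6 mol/min; y_R = 137.4 / 328.6 = 0.418.

0.418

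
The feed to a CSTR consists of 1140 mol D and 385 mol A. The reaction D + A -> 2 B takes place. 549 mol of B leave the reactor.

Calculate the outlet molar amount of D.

866 mol

For B: n = n₀ + 2ξ → 549 = 0 + 2ξ, giving ξ = 274.5 mol.
Outlet amounts (n = n₀ + ν ξ):
  D: 1140 − 1(274.5) = 865.5
  A: 385 − 1(274.5) = 110.5
  B: 0 + 2(274.5) = 549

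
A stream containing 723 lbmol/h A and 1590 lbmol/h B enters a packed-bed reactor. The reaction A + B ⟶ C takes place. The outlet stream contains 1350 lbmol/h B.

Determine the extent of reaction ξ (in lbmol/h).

ξ = 240 lbmol/h

For B: n = n₀ − 1ξ → 1350 = 1590 − 1ξ, giving ξ = 240 lbmol/h.
Outlet amounts (n = n₀ + ν ξ):
  A: 723 − 1(240) = 483
  B: 1590 − 1(240) = 1350
  C: 0 + 1(240) = 240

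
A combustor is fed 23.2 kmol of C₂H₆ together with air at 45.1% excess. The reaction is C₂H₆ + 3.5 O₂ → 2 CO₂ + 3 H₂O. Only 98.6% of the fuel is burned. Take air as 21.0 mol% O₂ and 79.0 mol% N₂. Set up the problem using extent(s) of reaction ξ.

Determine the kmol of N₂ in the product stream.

443 kmol

Stoichiometric O₂ = 3.5 × 23.2 = 81.2 kmol; O₂ fed = 81.2 × 1.451 = 117.8 kmol.
N₂ fed = 117.8 × 79/21 = 443.2 kmol.
Fuel reacted = 0.986 × 23.2 → ξ = 22.88 kmol.
Outlet (n = n₀ + ν ξ):
  C₂H₆: 23.2 − 1(22.88) = 0.3248
  O₂: 117.8 − 3.5(22.88) = 37.76
  N₂: 443.2 (inert)
  CO₂: 0 + 2(22.88) = 45.75
  H₂O: 0 + 3(22.88) = 68.63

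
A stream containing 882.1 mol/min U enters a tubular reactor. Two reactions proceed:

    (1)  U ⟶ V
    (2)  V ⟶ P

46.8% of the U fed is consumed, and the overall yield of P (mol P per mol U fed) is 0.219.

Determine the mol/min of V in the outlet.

Conversion of U: U consumed = 1ξ₁ = 0.468 × 882.1 → ξ₁ = 412.8 mol/min.
Yield of P: 1ξ₂ / 882.1 = 0.219 → ξ₂ = 193.2 mol/min.
Outlet amounts (n = n₀ + Σ ν·ξ):
  U: 882.1 − 1(412.8) = 469.3
  V: 0 + 1(412.8) − 1(193.2) = 219.6
  P: 0 + 1(193.2) = 193.2

220 mol/min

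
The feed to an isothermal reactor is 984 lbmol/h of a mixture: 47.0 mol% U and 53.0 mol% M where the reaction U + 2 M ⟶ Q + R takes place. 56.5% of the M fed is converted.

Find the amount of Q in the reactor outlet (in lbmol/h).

M reacted = 0.565 × 521.5 = 294.7 lbmol/h; ν_M = −2, so ξ = 294.7/2 = 147.3 lbmol/h.
Outlet amounts (n = n₀ + ν ξ):
  U: 462.5 − 1(147.3) = 315.2
  M: 521.5 − 2(147.3) = 226.9
  Q: 0 + 1(147.3) = 147.3
  R: 0 + 1(147.3) = 147.3

147 lbmol/h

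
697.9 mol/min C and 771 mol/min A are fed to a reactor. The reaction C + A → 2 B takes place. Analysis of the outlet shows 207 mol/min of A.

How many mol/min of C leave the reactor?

134 mol/min

For A: n = n₀ − 1ξ → 207 = 771 − 1ξ, giving ξ = 564 mol/min.
Outlet amounts (n = n₀ + ν ξ):
  C: 697.9 − 1(564) = 133.9
  A: 771 − 1(564) = 207
  B: 0 + 2(564) = 1128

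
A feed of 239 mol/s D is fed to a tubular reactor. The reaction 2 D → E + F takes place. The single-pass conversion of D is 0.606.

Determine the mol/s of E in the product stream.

D reacted = 0.606 × 239 = 144.8 mol/s; ν_D = −2, so ξ = 144.8/2 = 72.42 mol/s.
Outlet amounts (n = n₀ + ν ξ):
  D: 239 − 2(72.42) = 94.17
  E: 0 + 1(72.42) = 72.42
  F: 0 + 1(72.42) = 72.42

72.4 mol/s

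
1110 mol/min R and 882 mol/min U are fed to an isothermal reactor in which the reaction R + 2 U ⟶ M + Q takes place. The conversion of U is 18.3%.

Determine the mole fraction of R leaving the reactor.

0.539

U reacted = 0.183 × 882 = 161.4 mol/min; ν_U = −2, so ξ = 161.4/2 = 80.7 mol/min.
Outlet amounts (n = n₀ + ν ξ):
  R: 1110 − 1(80.7) = 1029
  U: 882 − 2(80.7) = 720.6
  M: 0 + 1(80.7) = 80.7
  Q: 0 + 1(80.7) = 80.7
Total out = 1911 mol/min; y_R = 1029 / 1911 = 0.5385.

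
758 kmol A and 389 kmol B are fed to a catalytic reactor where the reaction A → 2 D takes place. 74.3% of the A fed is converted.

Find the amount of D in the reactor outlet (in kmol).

1130 kmol

A reacted = 0.743 × 758 = 563.2 kmol; ν_A = −1, so ξ = 563.2/1 = 563.2 kmol.
Outlet amounts (n = n₀ + ν ξ):
  A: 758 − 1(563.2) = 194.8
  D: 0 + 2(563.2) = 1126
  B: 389 (inert)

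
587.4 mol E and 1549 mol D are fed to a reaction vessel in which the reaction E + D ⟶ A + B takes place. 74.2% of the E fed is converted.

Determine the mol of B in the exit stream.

E reacted = 0.742 × 587.4 = 435.9 mol; ν_E = −1, so ξ = 435.9/1 = 435.9 mol.
Outlet amounts (n = n₀ + ν ξ):
  E: 587.4 − 1(435.9) = 151.5
  D: 1549 − 1(435.9) = 1113
  A: 0 + 1(435.9) = 435.9
  B: 0 + 1(435.9) = 435.9

436 mol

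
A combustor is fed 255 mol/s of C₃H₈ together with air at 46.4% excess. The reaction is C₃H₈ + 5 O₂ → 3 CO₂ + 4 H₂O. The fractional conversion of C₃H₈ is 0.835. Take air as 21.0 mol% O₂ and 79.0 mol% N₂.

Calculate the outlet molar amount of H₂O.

852 mol/s

Stoichiometric O₂ = 5 × 255 = 1275 mol/s; O₂ fed = 1275 × 1.464 = 1867 mol/s.
N₂ fed = 1867 × 79/21 = 7022 mol/s.
Fuel reacted = 0.835 × 255 → ξ = 212.9 mol/s.
Outlet (n = n₀ + ν ξ):
  C₃H₈: 255 − 1(212.9) = 42.08
  O₂: 1867 − 5(212.9) = 802
  N₂: 7022 (inert)
  CO₂: 0 + 3(212.9) = 638.8
  H₂O: 0 + 4(212.9) = 851.7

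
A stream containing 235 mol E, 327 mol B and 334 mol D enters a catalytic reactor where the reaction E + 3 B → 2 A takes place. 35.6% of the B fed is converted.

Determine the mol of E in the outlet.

B reacted = 0.356 × 327 = 116.4 mol; ν_B = −3, so ξ = 116.4/3 = 38.8 mol.
Outlet amounts (n = n₀ + ν ξ):
  E: 235 − 1(38.8) = 196.2
  B: 327 − 3(38.8) = 210.6
  A: 0 + 2(38.8) = 77.61
  D: 334 (inert)

196 mol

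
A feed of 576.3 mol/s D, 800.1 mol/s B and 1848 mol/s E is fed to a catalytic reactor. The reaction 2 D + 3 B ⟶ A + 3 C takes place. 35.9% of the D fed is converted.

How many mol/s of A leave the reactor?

103 mol/s

D reacted = 0.359 × 576.3 = 206.9 mol/s; ν_D = −2, so ξ = 206.9/2 = 103.4 mol/s.
Outlet amounts (n = n₀ + ν ξ):
  D: 576.3 − 2(103.4) = 369.4
  B: 800.1 − 3(103.4) = 489.8
  A: 0 + 1(103.4) = 103.4
  C: 0 + 3(103.4) = 310.3
  E: 1848 (inert)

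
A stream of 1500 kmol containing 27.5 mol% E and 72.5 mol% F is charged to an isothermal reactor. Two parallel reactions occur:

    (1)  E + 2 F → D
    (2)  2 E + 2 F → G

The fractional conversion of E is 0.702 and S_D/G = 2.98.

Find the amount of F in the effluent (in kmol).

625 kmol

Conversion of E: E consumed = 0.702 × 412.5 = 289.6 kmol = 1ξ₁ + 2ξ₂.
Selectivity: 1ξ₁ / (1ξ₂) = 2.98 → ξ₁ = 2.98 ξ₂.
Substitute: (1·2.98 + 2) ξ₂ = 289.6 → ξ₂ = 58.15 kmol, ξ₁ = 173.3 kmol.
Outlet amounts (n = n₀ + Σ ν·ξ):
  E: 412.5 − 1(173.3) − 2(58.15) = 122.9
  F: 1088 − 2(173.3) − 2(58.15) = 624.6
  D: 0 + 1(173.3) = 173.3
  G: 0 + 1(58.15) = 58.15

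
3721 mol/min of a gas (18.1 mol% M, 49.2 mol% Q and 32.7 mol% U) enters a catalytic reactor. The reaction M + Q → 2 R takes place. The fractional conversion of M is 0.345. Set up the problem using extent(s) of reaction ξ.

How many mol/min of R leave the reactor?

465 mol/min

M reacted = 0.345 × 673.5 = 232.4 mol/min; ν_M = −1, so ξ = 232.4/1 = 232.4 mol/min.
Outlet amounts (n = n₀ + ν ξ):
  M: 673.5 − 1(232.4) = 441.1
  Q: 1831 − 1(232.4) = 1598
  R: 0 + 2(232.4) = 464.7
  U: 1217 (inert)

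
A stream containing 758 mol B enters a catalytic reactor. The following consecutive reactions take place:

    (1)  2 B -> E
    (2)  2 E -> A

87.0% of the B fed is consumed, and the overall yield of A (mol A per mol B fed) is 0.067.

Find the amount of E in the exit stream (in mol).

Conversion of B: B consumed = 2ξ₁ = 0.87 × 758 → ξ₁ = 329.7 mol.
Yield of A: 1ξ₂ / 758 = 0.067 → ξ₂ = 50.79 mol.
Outlet amounts (n = n₀ + Σ ν·ξ):
  B: 758 − 2(329.7) = 98.54
  E: 0 + 1(329.7) − 2(50.79) = 228.2
  A: 0 + 1(50.79) = 50.79

228 mol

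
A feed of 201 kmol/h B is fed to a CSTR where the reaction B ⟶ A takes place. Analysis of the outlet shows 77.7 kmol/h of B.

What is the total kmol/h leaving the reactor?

201 kmol/h

For B: n = n₀ − 1ξ → 77.7 = 201 − 1ξ, giving ξ = 123.3 kmol/h.
Outlet amounts (n = n₀ + ν ξ):
  B: 201 − 1(123.3) = 77.7
  A: 0 + 1(123.3) = 123.3
Total out = 77.7 + 123.3 = 201 kmol/h.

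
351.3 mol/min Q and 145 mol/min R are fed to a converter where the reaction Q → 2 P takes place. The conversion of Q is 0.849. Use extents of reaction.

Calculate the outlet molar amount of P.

Q reacted = 0.849 × 351.3 = 298.3 mol/min; ν_Q = −1, so ξ = 298.3/1 = 298.3 mol/min.
Outlet amounts (n = n₀ + ν ξ):
  Q: 351.3 − 1(298.3) = 53.05
  P: 0 + 2(298.3) = 596.5
  R: 145 (inert)

597 mol/min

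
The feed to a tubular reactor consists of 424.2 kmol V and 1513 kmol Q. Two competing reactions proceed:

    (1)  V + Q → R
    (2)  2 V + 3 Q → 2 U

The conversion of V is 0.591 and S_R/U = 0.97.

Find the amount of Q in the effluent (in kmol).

Conversion of V: V consumed = 0.591 × 424.2 = 250.7 kmol = 1ξ₁ + 2ξ₂.
Selectivity: 1ξ₁ / (2ξ₂) = 0.97 → ξ₁ = 1.94 ξ₂.
Substitute: (1·1.94 + 2) ξ₂ = 250.7 → ξ₂ = 63.63 kmol, ξ₁ = 123.4 kmol.
Outlet amounts (n = n₀ + Σ ν·ξ):
  V: 424.2 − 1(123.4) − 2(63.63) = 173.5
  Q: 1513 − 1(123.4) − 3(63.63) = 1199
  R: 0 + 1(123.4) = 123.4
  U: 0 + 2(63.63) = 127.3

1200 kmol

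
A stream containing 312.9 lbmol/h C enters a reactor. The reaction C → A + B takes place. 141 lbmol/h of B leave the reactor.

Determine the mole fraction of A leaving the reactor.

For B: n = n₀ + 1ξ → 141 = 0 + 1ξ, giving ξ = 141 lbmol/h.
Outlet amounts (n = n₀ + ν ξ):
  C: 312.9 − 1(141) = 171.9
  A: 0 + 1(141) = 141
  B: 0 + 1(141) = 141
Total out = 453.9 lbmol/h; y_A = 141 / 453.9 = 0.3106.

0.311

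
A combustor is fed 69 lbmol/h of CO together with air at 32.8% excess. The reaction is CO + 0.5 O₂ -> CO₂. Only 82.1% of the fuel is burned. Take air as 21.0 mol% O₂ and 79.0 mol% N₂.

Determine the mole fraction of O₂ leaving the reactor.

0.0676

Stoichiometric O₂ = 0.5 × 69 = 34.5 lbmol/h; O₂ fed = 34.5 × 1.328 = 45.82 lbmol/h.
N₂ fed = 45.82 × 79/21 = 172.4 lbmol/h.
Fuel reacted = 0.821 × 69 → ξ = 56.65 lbmol/h.
Outlet (n = n₀ + ν ξ):
  CO: 69 − 1(56.65) = 12.35
  O₂: 45.82 − 0.5(56.65) = 17.49
  N₂: 172.4 (inert)
  CO₂: 0 + 1(56.65) = 56.65
Total out = 258.8 lbmol/h; y_O₂ = 17.49 / 258.8 = 0.06757.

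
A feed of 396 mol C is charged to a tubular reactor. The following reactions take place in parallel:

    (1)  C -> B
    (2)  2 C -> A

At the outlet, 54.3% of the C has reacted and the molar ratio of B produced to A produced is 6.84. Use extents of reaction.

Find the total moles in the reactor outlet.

372 mol

Conversion of C: C consumed = 0.543 × 396 = 215 mol = 1ξ₁ + 2ξ₂.
Selectivity: 1ξ₁ / (1ξ₂) = 6.84 → ξ₁ = 6.84 ξ₂.
Substitute: (1·6.84 + 2) ξ₂ = 215 → ξ₂ = 24.32 mol, ξ₁ = 166.4 mol.
Outlet amounts (n = n₀ + Σ ν·ξ):
  C: 396 − 1(166.4) − 2(24.32) = 181
  B: 0 + 1(166.4) = 166.4
  A: 0 + 1(24.32) = 24.32
Total out = 181 + 166.4 + 24.32 = 371.7 mol.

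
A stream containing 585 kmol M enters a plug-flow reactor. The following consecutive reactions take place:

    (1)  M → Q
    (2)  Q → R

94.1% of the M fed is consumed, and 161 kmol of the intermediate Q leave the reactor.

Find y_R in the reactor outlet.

Conversion of M: M consumed = 1ξ₁ = 0.941 × 585 → ξ₁ = 550.5 kmol.
Q balance: n_Q = 0 + 1ξ₁ − 1ξ₂ = 161 → ξ₂ = (1·550.5 − 161)/1 = 389.5 kmol.
Outlet amounts (n = n₀ + Σ ν·ξ):
  M: 585 − 1(550.5) = 34.51
  Q: 0 + 1(550.5) − 1(389.5) = 161
  R: 0 + 1(389.5) = 389.5
Total out = 585 kmol; y_R = 389.5 / 585 = 0.6658.

0.666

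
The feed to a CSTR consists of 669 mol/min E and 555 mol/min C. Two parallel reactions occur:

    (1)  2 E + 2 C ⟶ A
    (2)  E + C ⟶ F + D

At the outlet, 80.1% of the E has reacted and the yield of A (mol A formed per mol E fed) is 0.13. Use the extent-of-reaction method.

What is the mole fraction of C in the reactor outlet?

0.0199

Yield of A: 1ξ₁ / 669 = 0.13 → ξ₁ = 86.97 mol/min.
Conversion of E: 2ξ₁ + 1ξ₂ = 0.801 × 669 = 535.9 → ξ₂ = 361.9 mol/min.
Outlet amounts (n = n₀ + Σ ν·ξ):
  E: 669 − 2(86.97) − 1(361.9) = 133.1
  C: 555 − 2(86.97) − 1(361.9) = 19.13
  A: 0 + 1(86.97) = 86.97
  F: 0 + 1(361.9) = 361.9
  D: 0 + 1(361.9) = 361.9
Total out = 963.1 mol/min; y_C = 19.13 / 963.1 = 0.01986.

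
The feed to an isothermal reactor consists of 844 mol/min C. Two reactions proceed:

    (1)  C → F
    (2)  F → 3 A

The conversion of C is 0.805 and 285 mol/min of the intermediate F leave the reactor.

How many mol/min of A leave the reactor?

Conversion of C: C consumed = 1ξ₁ = 0.805 × 844 → ξ₁ = 679.4 mol/min.
F balance: n_F = 0 + 1ξ₁ − 1ξ₂ = 285 → ξ₂ = (1·679.4 − 285)/1 = 394.4 mol/min.
Outlet amounts (n = n₀ + Σ ν·ξ):
  C: 844 − 1(679.4) = 164.6
  F: 0 + 1(679.4) − 1(394.4) = 285
  A: 0 + 3(394.4) = 1183

1180 mol/min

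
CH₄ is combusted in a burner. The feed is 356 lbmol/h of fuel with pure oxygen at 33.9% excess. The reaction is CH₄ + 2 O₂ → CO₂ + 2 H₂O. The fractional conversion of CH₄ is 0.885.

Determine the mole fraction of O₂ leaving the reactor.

0.247

Stoichiometric O₂ = 2 × 356 = 712 lbmol/h; O₂ fed = 712 × 1.339 = 953.4 lbmol/h.
Fuel reacted = 0.885 × 356 → ξ = 315.1 lbmol/h.
Outlet (n = n₀ + ν ξ):
  CH₄: 356 − 1(315.1) = 40.94
  O₂: 953.4 − 2(315.1) = 323.2
  CO₂: 0 + 1(315.1) = 315.1
  H₂O: 0 + 2(315.1) = 630.1
Total out = 1309 lbmol/h; y_O₂ = 323.2 / 1309 = 0.2469.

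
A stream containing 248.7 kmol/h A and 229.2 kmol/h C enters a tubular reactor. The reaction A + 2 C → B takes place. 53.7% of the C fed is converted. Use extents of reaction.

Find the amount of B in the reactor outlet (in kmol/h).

C reacted = 0.537 × 229.2 = 123.1 kmol/h; ν_C = −2, so ξ = 123.1/2 = 61.54 kmol/h.
Outlet amounts (n = n₀ + ν ξ):
  A: 248.7 − 1(61.54) = 187.2
  C: 229.2 − 2(61.54) = 106.1
  B: 0 + 1(61.54) = 61.54

61.5 kmol/h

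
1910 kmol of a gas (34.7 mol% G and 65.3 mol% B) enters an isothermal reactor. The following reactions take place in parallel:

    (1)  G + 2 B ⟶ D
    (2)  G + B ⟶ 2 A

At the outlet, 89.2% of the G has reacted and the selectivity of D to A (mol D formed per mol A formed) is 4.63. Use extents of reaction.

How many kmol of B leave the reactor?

122 kmol

Conversion of G: G consumed = 0.892 × 662.8 = 591.2 kmol = 1ξ₁ + 1ξ₂.
Selectivity: 1ξ₁ / (2ξ₂) = 4.63 → ξ₁ = 9.26 ξ₂.
Substitute: (1·9.26 + 1) ξ₂ = 591.2 → ξ₂ = 57.62 kmol, ξ₁ = 533.6 kmol.
Outlet amounts (n = n₀ + Σ ν·ξ):
  G: 662.8 − 1(533.6) − 1(57.62) = 71.58
  B: 1247 − 2(533.6) − 1(57.62) = 122.5
  D: 0 + 1(533.6) = 533.6
  A: 0 + 2(57.62) = 115.2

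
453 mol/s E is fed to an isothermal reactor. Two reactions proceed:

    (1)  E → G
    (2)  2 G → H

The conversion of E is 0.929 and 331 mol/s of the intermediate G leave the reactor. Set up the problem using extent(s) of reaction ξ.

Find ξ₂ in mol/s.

Conversion of E: E consumed = 1ξ₁ = 0.929 × 453 → ξ₁ = 420.8 mol/s.
G balance: n_G = 0 + 1ξ₁ − 2ξ₂ = 331 → ξ₂ = (1·420.8 − 331)/2 = 44.92 mol/s.
Outlet amounts (n = n₀ + Σ ν·ξ):
  E: 453 − 1(420.8) = 32.16
  G: 0 + 1(420.8) − 2(44.92) = 331
  H: 0 + 1(44.92) = 44.92

ξ₂ = 44.9 mol/s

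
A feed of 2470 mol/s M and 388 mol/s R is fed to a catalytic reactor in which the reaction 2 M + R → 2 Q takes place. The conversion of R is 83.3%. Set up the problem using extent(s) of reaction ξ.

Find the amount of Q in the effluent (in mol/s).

R reacted = 0.833 × 388 = 323.2 mol/s; ν_R = −1, so ξ = 323.2/1 = 323.2 mol/s.
Outlet amounts (n = n₀ + ν ξ):
  M: 2470 − 2(323.2) = 1824
  R: 388 − 1(323.2) = 64.8
  Q: 0 + 2(323.2) = 646.4

646 mol/s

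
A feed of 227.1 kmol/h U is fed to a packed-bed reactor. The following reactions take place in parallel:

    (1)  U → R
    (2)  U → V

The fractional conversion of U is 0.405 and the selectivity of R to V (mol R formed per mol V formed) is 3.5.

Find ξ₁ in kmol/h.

Conversion of U: U consumed = 0.405 × 227.1 = 91.98 kmol/h = 1ξ₁ + 1ξ₂.
Selectivity: 1ξ₁ / (1ξ₂) = 3.5 → ξ₁ = 3.5 ξ₂.
Substitute: (1·3.5 + 1) ξ₂ = 91.98 → ξ₂ = 20.44 kmol/h, ξ₁ = 71.54 kmol/h.
Outlet amounts (n = n₀ + Σ ν·ξ):
  U: 227.1 − 1(71.54) − 1(20.44) = 135.1
  R: 0 + 1(71.54) = 71.54
  V: 0 + 1(20.44) = 20.44

ξ₁ = 71.5 kmol/h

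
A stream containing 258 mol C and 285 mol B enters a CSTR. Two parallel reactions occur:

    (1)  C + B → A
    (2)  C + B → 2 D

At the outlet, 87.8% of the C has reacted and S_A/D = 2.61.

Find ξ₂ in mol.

ξ₂ = 36.4 mol

Conversion of C: C consumed = 0.878 × 258 = 226.5 mol = 1ξ₁ + 1ξ₂.
Selectivity: 1ξ₁ / (2ξ₂) = 2.61 → ξ₁ = 5.22 ξ₂.
Substitute: (1·5.22 + 1) ξ₂ = 226.5 → ξ₂ = 36.42 mol, ξ₁ = 190.1 mol.
Outlet amounts (n = n₀ + Σ ν·ξ):
  C: 258 − 1(190.1) − 1(36.42) = 31.48
  B: 285 − 1(190.1) − 1(36.42) = 58.48
  A: 0 + 1(190.1) = 190.1
  D: 0 + 2(36.42) = 72.84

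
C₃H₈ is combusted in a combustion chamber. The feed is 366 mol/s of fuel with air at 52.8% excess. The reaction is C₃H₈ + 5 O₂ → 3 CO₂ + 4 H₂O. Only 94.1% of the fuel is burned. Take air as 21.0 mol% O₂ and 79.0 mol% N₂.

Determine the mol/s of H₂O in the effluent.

1380 mol/s

Stoichiometric O₂ = 5 × 366 = 1830 mol/s; O₂ fed = 1830 × 1.528 = 2796 mol/s.
N₂ fed = 2796 × 79/21 = 10520 mol/s.
Fuel reacted = 0.941 × 366 → ξ = 344.4 mol/s.
Outlet (n = n₀ + ν ξ):
  C₃H₈: 366 − 1(344.4) = 21.59
  O₂: 2796 − 5(344.4) = 1074
  N₂: 10520 (inert)
  CO₂: 0 + 3(344.4) = 1033
  H₂O: 0 + 4(344.4) = 1378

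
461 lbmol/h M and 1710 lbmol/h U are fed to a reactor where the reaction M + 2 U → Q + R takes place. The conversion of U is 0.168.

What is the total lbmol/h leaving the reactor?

U reacted = 0.168 × 1710 = 287.3 lbmol/h; ν_U = −2, so ξ = 287.3/2 = 143.6 lbmol/h.
Outlet amounts (n = n₀ + ν ξ):
  M: 461 − 1(143.6) = 317.4
  U: 1710 − 2(143.6) = 1423
  Q: 0 + 1(143.6) = 143.6
  R: 0 + 1(143.6) = 143.6
Total out = 317.4 + 1423 + 143.6 + 143.6 = 2027 lbmol/h.

2030 lbmol/h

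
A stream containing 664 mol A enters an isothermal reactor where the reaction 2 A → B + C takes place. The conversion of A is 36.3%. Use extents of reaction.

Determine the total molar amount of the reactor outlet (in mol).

664 mol

A reacted = 0.363 × 664 = 241 mol; ν_A = −2, so ξ = 241/2 = 120.5 mol.
Outlet amounts (n = n₀ + ν ξ):
  A: 664 − 2(120.5) = 423
  B: 0 + 1(120.5) = 120.5
  C: 0 + 1(120.5) = 120.5
Total out = 423 + 120.5 + 120.5 = 664 mol.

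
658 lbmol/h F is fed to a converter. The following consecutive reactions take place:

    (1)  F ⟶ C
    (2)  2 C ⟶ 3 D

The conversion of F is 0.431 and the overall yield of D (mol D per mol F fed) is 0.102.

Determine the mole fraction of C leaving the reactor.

Conversion of F: F consumed = 1ξ₁ = 0.431 × 658 → ξ₁ = 283.6 lbmol/h.
Yield of D: 3ξ₂ / 658 = 0.102 → ξ₂ = 22.37 lbmol/h.
Outlet amounts (n = n₀ + Σ ν·ξ):
  F: 658 − 1(283.6) = 374.4
  C: 0 + 1(283.6) − 2(22.37) = 238.9
  D: 0 + 3(22.37) = 67.12
Total out = 680.4 lbmol/h; y_C = 238.9 / 680.4 = 0.3511.

0.351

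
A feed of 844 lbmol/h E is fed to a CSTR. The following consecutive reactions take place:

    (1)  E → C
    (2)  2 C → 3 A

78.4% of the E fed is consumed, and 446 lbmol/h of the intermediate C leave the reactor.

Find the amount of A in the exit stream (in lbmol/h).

324 lbmol/h

Conversion of E: E consumed = 1ξ₁ = 0.784 × 844 → ξ₁ = 661.7 lbmol/h.
C balance: n_C = 0 + 1ξ₁ − 2ξ₂ = 446 → ξ₂ = (1·661.7 − 446)/2 = 107.8 lbmol/h.
Outlet amounts (n = n₀ + Σ ν·ξ):
  E: 844 − 1(661.7) = 182.3
  C: 0 + 1(661.7) − 2(107.8) = 446
  A: 0 + 3(107.8) = 323.5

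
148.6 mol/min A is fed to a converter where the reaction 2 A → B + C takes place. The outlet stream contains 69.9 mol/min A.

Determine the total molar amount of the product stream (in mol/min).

For A: n = n₀ − 2ξ → 69.9 = 148.6 − 2ξ, giving ξ = 39.35 mol/min.
Outlet amounts (n = n₀ + ν ξ):
  A: 148.6 − 2(39.35) = 69.9
  B: 0 + 1(39.35) = 39.35
  C: 0 + 1(39.35) = 39.35
Total out = 69.9 + 39.35 + 39.35 = 148.6 mol/min.

149 mol/min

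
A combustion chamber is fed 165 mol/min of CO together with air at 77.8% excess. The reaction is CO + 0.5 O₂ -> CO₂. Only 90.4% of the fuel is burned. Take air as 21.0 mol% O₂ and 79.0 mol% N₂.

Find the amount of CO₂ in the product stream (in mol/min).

149 mol/min

Stoichiometric O₂ = 0.5 × 165 = 82.5 mol/min; O₂ fed = 82.5 × 1.778 = 146.7 mol/min.
N₂ fed = 146.7 × 79/21 = 551.8 mol/min.
Fuel reacted = 0.904 × 165 → ξ = 149.2 mol/min.
Outlet (n = n₀ + ν ξ):
  CO: 165 − 1(149.2) = 15.84
  O₂: 146.7 − 0.5(149.2) = 72.11
  N₂: 551.8 (inert)
  CO₂: 0 + 1(149.2) = 149.2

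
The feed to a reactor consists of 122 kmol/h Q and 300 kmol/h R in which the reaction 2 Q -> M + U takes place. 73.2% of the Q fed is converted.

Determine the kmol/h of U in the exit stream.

44.7 kmol/h

Q reacted = 0.732 × 122 = 89.3 kmol/h; ν_Q = −2, so ξ = 89.3/2 = 44.65 kmol/h.
Outlet amounts (n = n₀ + ν ξ):
  Q: 122 − 2(44.65) = 32.7
  M: 0 + 1(44.65) = 44.65
  U: 0 + 1(44.65) = 44.65
  R: 300 (inert)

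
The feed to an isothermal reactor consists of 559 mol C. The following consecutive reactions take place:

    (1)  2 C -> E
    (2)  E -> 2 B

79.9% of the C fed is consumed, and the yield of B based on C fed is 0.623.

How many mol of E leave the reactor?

Conversion of C: C consumed = 2ξ₁ = 0.799 × 559 → ξ₁ = 223.3 mol.
Yield of B: 2ξ₂ / 559 = 0.623 → ξ₂ = 174.1 mol.
Outlet amounts (n = n₀ + Σ ν·ξ):
  C: 559 − 2(223.3) = 112.4
  E: 0 + 1(223.3) − 1(174.1) = 49.19
  B: 0 + 2(174.1) = 348.3

49.2 mol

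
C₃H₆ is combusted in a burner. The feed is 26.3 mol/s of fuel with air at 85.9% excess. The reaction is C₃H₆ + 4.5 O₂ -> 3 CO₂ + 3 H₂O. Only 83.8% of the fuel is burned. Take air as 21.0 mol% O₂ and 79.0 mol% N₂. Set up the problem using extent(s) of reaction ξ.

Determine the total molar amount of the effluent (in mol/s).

1080 mol/s

Stoichiometric O₂ = 4.5 × 26.3 = 118.4 mol/s; O₂ fed = 118.4 × 1.859 = 220 mol/s.
N₂ fed = 220 × 79/21 = 827.7 mol/s.
Fuel reacted = 0.838 × 26.3 → ξ = 22.04 mol/s.
Outlet (n = n₀ + ν ξ):
  C₃H₆: 26.3 − 1(22.04) = 4.261
  O₂: 220 − 4.5(22.04) = 120.8
  N₂: 827.7 (inert)
  CO₂: 0 + 3(22.04) = 66.12
  H₂O: 0 + 3(22.04) = 66.12
Total out = 4.261 + 120.8 + 827.7 + 66.12 + 66.12 = 1085 mol/s.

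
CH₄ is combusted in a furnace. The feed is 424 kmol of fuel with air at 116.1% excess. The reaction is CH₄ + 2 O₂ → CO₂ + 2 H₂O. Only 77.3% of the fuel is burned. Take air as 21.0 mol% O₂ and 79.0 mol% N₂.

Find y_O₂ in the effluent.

Stoichiometric O₂ = 2 × 424 = 848 kmol; O₂ fed = 848 × 2.161 = 1833 kmol.
N₂ fed = 1833 × 79/21 = 6894 kmol.
Fuel reacted = 0.773 × 424 → ξ = 327.8 kmol.
Outlet (n = n₀ + ν ξ):
  CH₄: 424 − 1(327.8) = 96.25
  O₂: 1833 − 2(327.8) = 1177
  N₂: 6894 (inert)
  CO₂: 0 + 1(327.8) = 327.8
  H₂O: 0 + 2(327.8) = 655.5
Total out = 9150 kmol; y_O₂ = 1177 / 9150 = 0.1286.

0.129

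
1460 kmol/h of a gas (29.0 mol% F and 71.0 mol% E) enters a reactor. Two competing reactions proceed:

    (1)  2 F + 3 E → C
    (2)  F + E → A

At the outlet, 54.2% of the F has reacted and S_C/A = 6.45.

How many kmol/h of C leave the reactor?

106 kmol/h

Conversion of F: F consumed = 0.542 × 423.4 = 229.5 kmol/h = 2ξ₁ + 1ξ₂.
Selectivity: 1ξ₁ / (1ξ₂) = 6.45 → ξ₁ = 6.45 ξ₂.
Substitute: (2·6.45 + 1) ξ₂ = 229.5 → ξ₂ = 16.51 kmol/h, ξ₁ = 106.5 kmol/h.
Outlet amounts (n = n₀ + Σ ν·ξ):
  F: 423.4 − 2(106.5) − 1(16.51) = 193.9
  E: 1037 − 3(106.5) − 1(16.51) = 700.6
  C: 0 + 1(106.5) = 106.5
  A: 0 + 1(16.51) = 16.51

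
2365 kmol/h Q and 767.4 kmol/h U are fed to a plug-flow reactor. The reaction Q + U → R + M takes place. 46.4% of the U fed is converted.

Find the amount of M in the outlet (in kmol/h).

U reacted = 0.464 × 767.4 = 356.1 kmol/h; ν_U = −1, so ξ = 356.1/1 = 356.1 kmol/h.
Outlet amounts (n = n₀ + ν ξ):
  Q: 2365 − 1(356.1) = 2009
  U: 767.4 − 1(356.1) = 411.3
  R: 0 + 1(356.1) = 356.1
  M: 0 + 1(356.1) = 356.1

356 kmol/h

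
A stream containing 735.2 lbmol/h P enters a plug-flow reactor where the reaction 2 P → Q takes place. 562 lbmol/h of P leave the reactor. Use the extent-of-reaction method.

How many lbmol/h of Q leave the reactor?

For P: n = n₀ − 2ξ → 562 = 735.2 − 2ξ, giving ξ = 86.6 lbmol/h.
Outlet amounts (n = n₀ + ν ξ):
  P: 735.2 − 2(86.6) = 562
  Q: 0 + 1(86.6) = 86.6

86.6 lbmol/h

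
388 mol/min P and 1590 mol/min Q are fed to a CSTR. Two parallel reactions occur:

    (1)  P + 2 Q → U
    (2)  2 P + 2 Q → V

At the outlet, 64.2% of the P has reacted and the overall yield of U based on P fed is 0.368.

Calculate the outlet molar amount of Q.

1200 mol/min

Yield of U: 1ξ₁ / 388 = 0.368 → ξ₁ = 142.8 mol/min.
Conversion of P: 1ξ₁ + 2ξ₂ = 0.642 × 388 = 249.1 → ξ₂ = 53.16 mol/min.
Outlet amounts (n = n₀ + Σ ν·ξ):
  P: 388 − 1(142.8) − 2(53.16) = 138.9
  Q: 1590 − 2(142.8) − 2(53.16) = 1198
  U: 0 + 1(142.8) = 142.8
  V: 0 + 1(53.16) = 53.16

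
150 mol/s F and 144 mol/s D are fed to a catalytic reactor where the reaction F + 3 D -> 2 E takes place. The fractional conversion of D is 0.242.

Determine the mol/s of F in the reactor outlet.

D reacted = 0.242 × 144 = 34.85 mol/s; ν_D = −3, so ξ = 34.85/3 = 11.62 mol/s.
Outlet amounts (n = n₀ + ν ξ):
  F: 150 − 1(11.62) = 138.4
  D: 144 − 3(11.62) = 109.2
  E: 0 + 2(11.62) = 23.23

138 mol/s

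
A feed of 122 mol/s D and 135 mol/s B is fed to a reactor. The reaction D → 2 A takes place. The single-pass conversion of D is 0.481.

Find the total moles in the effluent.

D reacted = 0.481 × 122 = 58.68 mol/s; ν_D = −1, so ξ = 58.68/1 = 58.68 mol/s.
Outlet amounts (n = n₀ + ν ξ):
  D: 122 − 1(58.68) = 63.32
  A: 0 + 2(58.68) = 117.4
  B: 135 (inert)
Total out = 63.32 + 117.4 + 135 = 315.7 mol/s.

316 mol/s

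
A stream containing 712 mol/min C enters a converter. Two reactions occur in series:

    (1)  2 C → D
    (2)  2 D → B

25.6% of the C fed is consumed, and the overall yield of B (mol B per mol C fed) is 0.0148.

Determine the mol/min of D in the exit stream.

Conversion of C: C consumed = 2ξ₁ = 0.256 × 712 → ξ₁ = 91.14 mol/min.
Yield of B: 1ξ₂ / 712 = 0.0148 → ξ₂ = 10.54 mol/min.
Outlet amounts (n = n₀ + Σ ν·ξ):
  C: 712 − 2(91.14) = 529.7
  D: 0 + 1(91.14) − 2(10.54) = 70.06
  B: 0 + 1(10.54) = 10.54

70.1 mol/min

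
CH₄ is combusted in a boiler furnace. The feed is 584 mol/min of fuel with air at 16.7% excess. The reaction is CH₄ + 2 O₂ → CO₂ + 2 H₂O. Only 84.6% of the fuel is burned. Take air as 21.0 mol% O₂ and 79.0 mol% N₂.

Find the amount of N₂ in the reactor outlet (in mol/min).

5130 mol/min

Stoichiometric O₂ = 2 × 584 = 1168 mol/min; O₂ fed = 1168 × 1.167 = 1363 mol/min.
N₂ fed = 1363 × 79/21 = 5128 mol/min.
Fuel reacted = 0.846 × 584 → ξ = 494.1 mol/min.
Outlet (n = n₀ + ν ξ):
  CH₄: 584 − 1(494.1) = 89.94
  O₂: 1363 − 2(494.1) = 374.9
  N₂: 5128 (inert)
  CO₂: 0 + 1(494.1) = 494.1
  H₂O: 0 + 2(494.1) = 988.1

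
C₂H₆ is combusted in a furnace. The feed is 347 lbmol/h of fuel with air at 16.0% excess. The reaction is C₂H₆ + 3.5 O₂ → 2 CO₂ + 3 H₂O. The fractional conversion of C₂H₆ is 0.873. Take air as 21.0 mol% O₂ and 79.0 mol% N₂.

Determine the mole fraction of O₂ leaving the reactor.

0.0484

Stoichiometric O₂ = 3.5 × 347 = 1214 lbmol/h; O₂ fed = 1214 × 1.160 = 1409 lbmol/h.
N₂ fed = 1409 × 79/21 = 5300 lbmol/h.
Fuel reacted = 0.873 × 347 → ξ = 302.9 lbmol/h.
Outlet (n = n₀ + ν ξ):
  C₂H₆: 347 − 1(302.9) = 44.07
  O₂: 1409 − 3.5(302.9) = 348.6
  N₂: 5300 (inert)
  CO₂: 0 + 2(302.9) = 605.9
  H₂O: 0 + 3(302.9) = 908.8
Total out = 7207 lbmol/h; y_O₂ = 348.6 / 7207 = 0.04836.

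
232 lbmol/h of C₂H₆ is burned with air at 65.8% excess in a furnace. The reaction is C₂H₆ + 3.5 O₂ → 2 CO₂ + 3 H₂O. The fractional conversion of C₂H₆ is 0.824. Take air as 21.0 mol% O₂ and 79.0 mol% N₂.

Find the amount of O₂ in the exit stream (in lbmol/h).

Stoichiometric O₂ = 3.5 × 232 = 812 lbmol/h; O₂ fed = 812 × 1.658 = 1346 lbmol/h.
N₂ fed = 1346 × 79/21 = 5065 lbmol/h.
Fuel reacted = 0.824 × 232 → ξ = 191.2 lbmol/h.
Outlet (n = n₀ + ν ξ):
  C₂H₆: 232 − 1(191.2) = 40.83
  O₂: 1346 − 3.5(191.2) = 677.2
  N₂: 5065 (inert)
  CO₂: 0 + 2(191.2) = 382.3
  H₂O: 0 + 3(191.2) = 573.5

677 lbmol/h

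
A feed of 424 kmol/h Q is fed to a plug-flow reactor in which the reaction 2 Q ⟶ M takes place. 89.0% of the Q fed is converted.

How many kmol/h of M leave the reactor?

189 kmol/h

Q reacted = 0.89 × 424 = 377.4 kmol/h; ν_Q = −2, so ξ = 377.4/2 = 188.7 kmol/h.
Outlet amounts (n = n₀ + ν ξ):
  Q: 424 − 2(188.7) = 46.64
  M: 0 + 1(188.7) = 188.7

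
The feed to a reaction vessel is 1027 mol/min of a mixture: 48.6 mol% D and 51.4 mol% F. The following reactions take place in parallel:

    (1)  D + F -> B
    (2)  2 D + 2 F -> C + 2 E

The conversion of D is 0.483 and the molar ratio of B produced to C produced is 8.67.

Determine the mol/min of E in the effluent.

45.2 mol/min

Conversion of D: D consumed = 0.483 × 499.1 = 241.1 mol/min = 1ξ₁ + 2ξ₂.
Selectivity: 1ξ₁ / (1ξ₂) = 8.67 → ξ₁ = 8.67 ξ₂.
Substitute: (1·8.67 + 2) ξ₂ = 241.1 → ξ₂ = 22.59 mol/min, ξ₁ = 195.9 mol/min.
Outlet amounts (n = n₀ + Σ ν·ξ):
  D: 499.1 − 1(195.9) − 2(22.59) = 258
  F: 527.9 − 1(195.9) − 2(22.59) = 286.8
  B: 0 + 1(195.9) = 195.9
  C: 0 + 1(22.59) = 22.59
  E: 0 + 2(22.59) = 45.19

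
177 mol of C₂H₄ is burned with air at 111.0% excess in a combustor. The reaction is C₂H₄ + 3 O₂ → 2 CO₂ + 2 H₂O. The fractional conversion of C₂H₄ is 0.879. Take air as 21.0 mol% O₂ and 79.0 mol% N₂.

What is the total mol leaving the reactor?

5510 mol

Stoichiometric O₂ = 3 × 177 = 531 mol; O₂ fed = 531 × 2.110 = 1120 mol.
N₂ fed = 1120 × 79/21 = 4215 mol.
Fuel reacted = 0.879 × 177 → ξ = 155.6 mol.
Outlet (n = n₀ + ν ξ):
  C₂H₄: 177 − 1(155.6) = 21.42
  O₂: 1120 − 3(155.6) = 653.7
  N₂: 4215 (inert)
  CO₂: 0 + 2(155.6) = 311.2
  H₂O: 0 + 2(155.6) = 311.2
Total out = 21.42 + 653.7 + 4215 + 311.2 + 311.2 = 5512 mol.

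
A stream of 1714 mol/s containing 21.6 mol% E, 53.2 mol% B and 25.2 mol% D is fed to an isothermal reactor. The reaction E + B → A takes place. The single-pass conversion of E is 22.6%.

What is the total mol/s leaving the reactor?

E reacted = 0.226 × 370.2 = 83.67 mol/s; ν_E = −1, so ξ = 83.67/1 = 83.67 mol/s.
Outlet amounts (n = n₀ + ν ξ):
  E: 370.2 − 1(83.67) = 286.6
  B: 911.8 − 1(83.67) = 828.2
  A: 0 + 1(83.67) = 83.67
  D: 431.9 (inert)
Total out = 286.6 + 828.2 + 83.67 + 431.9 = 1630 mol/s.

1630 mol/s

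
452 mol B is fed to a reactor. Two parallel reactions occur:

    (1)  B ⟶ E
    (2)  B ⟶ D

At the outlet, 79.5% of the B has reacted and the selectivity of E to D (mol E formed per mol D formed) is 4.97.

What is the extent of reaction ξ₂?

Conversion of B: B consumed = 0.795 × 452 = 359.3 mol = 1ξ₁ + 1ξ₂.
Selectivity: 1ξ₁ / (1ξ₂) = 4.97 → ξ₁ = 4.97 ξ₂.
Substitute: (1·4.97 + 1) ξ₂ = 359.3 → ξ₂ = 60.19 mol, ξ₁ = 299.1 mol.
Outlet amounts (n = n₀ + Σ ν·ξ):
  B: 452 − 1(299.1) − 1(60.19) = 92.66
  E: 0 + 1(299.1) = 299.1
  D: 0 + 1(60.19) = 60.19

ξ₂ = 60.2 mol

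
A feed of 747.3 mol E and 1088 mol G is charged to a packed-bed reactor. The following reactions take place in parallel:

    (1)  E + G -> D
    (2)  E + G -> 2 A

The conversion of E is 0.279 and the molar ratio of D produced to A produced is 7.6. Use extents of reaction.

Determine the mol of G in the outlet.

880 mol

Conversion of E: E consumed = 0.279 × 747.3 = 208.5 mol = 1ξ₁ + 1ξ₂.
Selectivity: 1ξ₁ / (2ξ₂) = 7.6 → ξ₁ = 15.2 ξ₂.
Substitute: (1·15.2 + 1) ξ₂ = 208.5 → ξ₂ = 12.87 mol, ξ₁ = 195.6 mol.
Outlet amounts (n = n₀ + Σ ν·ξ):
  E: 747.3 − 1(195.6) − 1(12.87) = 538.8
  G: 1088 − 1(195.6) − 1(12.87) = 879.5
  D: 0 + 1(195.6) = 195.6
  A: 0 + 2(12.87) = 25.74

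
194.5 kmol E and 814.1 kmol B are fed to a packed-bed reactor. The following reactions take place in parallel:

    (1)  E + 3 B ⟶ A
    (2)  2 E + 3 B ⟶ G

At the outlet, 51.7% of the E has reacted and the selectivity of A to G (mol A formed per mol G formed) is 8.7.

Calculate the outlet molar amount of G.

Conversion of E: E consumed = 0.517 × 194.5 = 100.6 kmol = 1ξ₁ + 2ξ₂.
Selectivity: 1ξ₁ / (1ξ₂) = 8.7 → ξ₁ = 8.7 ξ₂.
Substitute: (1·8.7 + 2) ξ₂ = 100.6 → ξ₂ = 9.398 kmol, ξ₁ = 81.76 kmol.
Outlet amounts (n = n₀ + Σ ν·ξ):
  E: 194.5 − 1(81.76) − 2(9.398) = 93.94
  B: 814.1 − 3(81.76) − 3(9.398) = 540.6
  A: 0 + 1(81.76) = 81.76
  G: 0 + 1(9.398) = 9.398

9.4 kmol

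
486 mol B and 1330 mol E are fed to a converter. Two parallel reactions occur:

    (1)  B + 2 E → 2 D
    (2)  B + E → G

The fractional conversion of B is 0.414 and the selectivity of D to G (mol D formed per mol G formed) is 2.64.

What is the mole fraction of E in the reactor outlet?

Conversion of B: B consumed = 0.414 × 486 = 201.2 mol = 1ξ₁ + 1ξ₂.
Selectivity: 2ξ₁ / (1ξ₂) = 2.64 → ξ₁ = 1.32 ξ₂.
Substitute: (1·1.32 + 1) ξ₂ = 201.2 → ξ₂ = 86.73 mol, ξ₁ = 114.5 mol.
Outlet amounts (n = n₀ + Σ ν·ξ):
  B: 486 − 1(114.5) − 1(86.73) = 284.8
  E: 1330 − 2(114.5) − 1(86.73) = 1014
  D: 0 + 2(114.5) = 229
  G: 0 + 1(86.73) = 86.73
Total out = 1615 mol; y_E = 1014 / 1615 = 0.6281.

0.628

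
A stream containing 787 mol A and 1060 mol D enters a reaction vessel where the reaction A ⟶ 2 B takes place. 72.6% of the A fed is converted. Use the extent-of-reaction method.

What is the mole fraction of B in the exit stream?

A reacted = 0.726 × 787 = 571.4 mol; ν_A = −1, so ξ = 571.4/1 = 571.4 mol.
Outlet amounts (n = n₀ + ν ξ):
  A: 787 − 1(571.4) = 215.6
  B: 0 + 2(571.4) = 1143
  D: 1060 (inert)
Total out = 2418 mol; y_B = 1143 / 2418 = 0.4725.

0.473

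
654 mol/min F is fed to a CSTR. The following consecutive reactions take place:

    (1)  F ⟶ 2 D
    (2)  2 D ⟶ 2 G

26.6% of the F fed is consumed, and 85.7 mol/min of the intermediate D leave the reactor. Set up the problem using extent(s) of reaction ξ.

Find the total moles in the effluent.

Conversion of F: F consumed = 1ξ₁ = 0.266 × 654 → ξ₁ = 174 mol/min.
D balance: n_D = 0 + 2ξ₁ − 2ξ₂ = 85.7 → ξ₂ = (2·174 − 85.7)/2 = 131.1 mol/min.
Outlet amounts (n = n₀ + Σ ν·ξ):
  F: 654 − 1(174) = 480
  D: 0 + 2(174) − 2(131.1) = 85.7
  G: 0 + 2(131.1) = 262.2
Total out = 480 + 85.7 + 262.2 = 828 mol/min.

828 mol/min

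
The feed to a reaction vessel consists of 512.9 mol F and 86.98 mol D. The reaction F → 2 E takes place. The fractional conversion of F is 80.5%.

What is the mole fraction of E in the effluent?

0.815

F reacted = 0.805 × 512.9 = 412.9 mol; ν_F = −1, so ξ = 412.9/1 = 412.9 mol.
Outlet amounts (n = n₀ + ν ξ):
  F: 512.9 − 1(412.9) = 100
  E: 0 + 2(412.9) = 825.8
  D: 86.98 (inert)
Total out = 1013 mol; y_E = 825.8 / 1013 = 0.8154.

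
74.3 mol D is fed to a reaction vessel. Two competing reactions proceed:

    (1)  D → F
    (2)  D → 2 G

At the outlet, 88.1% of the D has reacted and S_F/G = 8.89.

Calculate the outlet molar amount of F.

Conversion of D: D consumed = 0.881 × 74.3 = 65.46 mol = 1ξ₁ + 1ξ₂.
Selectivity: 1ξ₁ / (2ξ₂) = 8.89 → ξ₁ = 17.78 ξ₂.
Substitute: (1·17.78 + 1) ξ₂ = 65.46 → ξ₂ = 3.486 mol, ξ₁ = 61.97 mol.
Outlet amounts (n = n₀ + Σ ν·ξ):
  D: 74.3 − 1(61.97) − 1(3.486) = 8.842
  F: 0 + 1(61.97) = 61.97
  G: 0 + 2(3.486) = 6.971

62 mol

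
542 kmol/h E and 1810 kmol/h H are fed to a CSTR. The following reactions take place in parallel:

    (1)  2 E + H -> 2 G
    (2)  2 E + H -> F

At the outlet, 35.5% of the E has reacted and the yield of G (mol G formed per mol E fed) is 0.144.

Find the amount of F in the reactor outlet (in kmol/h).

57.2 kmol/h

Yield of G: 2ξ₁ / 542 = 0.144 → ξ₁ = 39.02 kmol/h.
Conversion of E: 2ξ₁ + 2ξ₂ = 0.355 × 542 = 192.4 → ξ₂ = 57.18 kmol/h.
Outlet amounts (n = n₀ + Σ ν·ξ):
  E: 542 − 2(39.02) − 2(57.18) = 349.6
  H: 1810 − 1(39.02) − 1(57.18) = 1714
  G: 0 + 2(39.02) = 78.05
  F: 0 + 1(57.18) = 57.18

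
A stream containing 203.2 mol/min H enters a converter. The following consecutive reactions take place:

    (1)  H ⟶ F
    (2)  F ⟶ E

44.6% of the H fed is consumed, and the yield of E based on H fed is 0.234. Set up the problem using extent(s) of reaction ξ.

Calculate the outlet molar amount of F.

43.1 mol/min

Conversion of H: H consumed = 1ξ₁ = 0.446 × 203.2 → ξ₁ = 90.63 mol/min.
Yield of E: 1ξ₂ / 203.2 = 0.234 → ξ₂ = 47.55 mol/min.
Outlet amounts (n = n₀ + Σ ν·ξ):
  H: 203.2 − 1(90.63) = 112.6
  F: 0 + 1(90.63) − 1(47.55) = 43.08
  E: 0 + 1(47.55) = 47.55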